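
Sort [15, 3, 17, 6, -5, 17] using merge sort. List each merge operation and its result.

Divide and conquer:
  Merge [3] + [17] -> [3, 17]
  Merge [15] + [3, 17] -> [3, 15, 17]
  Merge [-5] + [17] -> [-5, 17]
  Merge [6] + [-5, 17] -> [-5, 6, 17]
  Merge [3, 15, 17] + [-5, 6, 17] -> [-5, 3, 6, 15, 17, 17]


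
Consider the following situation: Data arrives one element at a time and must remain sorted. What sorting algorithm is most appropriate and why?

Best choice: Insertion sort
Reason: Insertion sort naturally handles online/streaming input by inserting each new element into sorted position


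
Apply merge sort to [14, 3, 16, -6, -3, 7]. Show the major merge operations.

Divide and conquer:
  Merge [3] + [16] -> [3, 16]
  Merge [14] + [3, 16] -> [3, 14, 16]
  Merge [-3] + [7] -> [-3, 7]
  Merge [-6] + [-3, 7] -> [-6, -3, 7]
  Merge [3, 14, 16] + [-6, -3, 7] -> [-6, -3, 3, 7, 14, 16]


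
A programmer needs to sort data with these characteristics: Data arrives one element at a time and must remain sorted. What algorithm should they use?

Best choice: Insertion sort
Reason: Insertion sort naturally handles online/streaming input by inserting each new element into sorted position


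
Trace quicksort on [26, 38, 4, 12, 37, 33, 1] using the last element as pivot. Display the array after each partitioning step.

Partition 1: pivot=1 at index 0 -> [1, 38, 4, 12, 37, 33, 26]
Partition 2: pivot=26 at index 3 -> [1, 4, 12, 26, 37, 33, 38]
Partition 3: pivot=12 at index 2 -> [1, 4, 12, 26, 37, 33, 38]
Partition 4: pivot=38 at index 6 -> [1, 4, 12, 26, 37, 33, 38]
Partition 5: pivot=33 at index 4 -> [1, 4, 12, 26, 33, 37, 38]


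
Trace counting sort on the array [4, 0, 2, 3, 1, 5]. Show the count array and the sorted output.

Count array: [1, 1, 1, 1, 1, 1]
(count[i] = number of elements equal to i)
Cumulative count: [1, 2, 3, 4, 5, 6]
Sorted: [0, 1, 2, 3, 4, 5]


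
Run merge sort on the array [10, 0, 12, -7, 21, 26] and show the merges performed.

Divide and conquer:
  Merge [0] + [12] -> [0, 12]
  Merge [10] + [0, 12] -> [0, 10, 12]
  Merge [21] + [26] -> [21, 26]
  Merge [-7] + [21, 26] -> [-7, 21, 26]
  Merge [0, 10, 12] + [-7, 21, 26] -> [-7, 0, 10, 12, 21, 26]


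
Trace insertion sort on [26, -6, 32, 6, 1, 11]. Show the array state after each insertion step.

First element 26 is already 'sorted'
Insert -6: shifted 1 elements -> [-6, 26, 32, 6, 1, 11]
Insert 32: shifted 0 elements -> [-6, 26, 32, 6, 1, 11]
Insert 6: shifted 2 elements -> [-6, 6, 26, 32, 1, 11]
Insert 1: shifted 3 elements -> [-6, 1, 6, 26, 32, 11]
Insert 11: shifted 2 elements -> [-6, 1, 6, 11, 26, 32]


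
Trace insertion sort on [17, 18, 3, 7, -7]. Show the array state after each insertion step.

First element 17 is already 'sorted'
Insert 18: shifted 0 elements -> [17, 18, 3, 7, -7]
Insert 3: shifted 2 elements -> [3, 17, 18, 7, -7]
Insert 7: shifted 2 elements -> [3, 7, 17, 18, -7]
Insert -7: shifted 4 elements -> [-7, 3, 7, 17, 18]


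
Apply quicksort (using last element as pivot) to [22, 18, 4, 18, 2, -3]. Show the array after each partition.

Partition 1: pivot=-3 at index 0 -> [-3, 18, 4, 18, 2, 22]
Partition 2: pivot=22 at index 5 -> [-3, 18, 4, 18, 2, 22]
Partition 3: pivot=2 at index 1 -> [-3, 2, 4, 18, 18, 22]
Partition 4: pivot=18 at index 4 -> [-3, 2, 4, 18, 18, 22]
Partition 5: pivot=18 at index 3 -> [-3, 2, 4, 18, 18, 22]


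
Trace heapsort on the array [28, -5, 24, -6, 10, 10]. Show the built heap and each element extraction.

Build heap: [28, 10, 24, -6, -5, 10]
Extract 28: [24, 10, 10, -6, -5, 28]
Extract 24: [10, -5, 10, -6, 24, 28]
Extract 10: [10, -5, -6, 10, 24, 28]
Extract 10: [-5, -6, 10, 10, 24, 28]
Extract -5: [-6, -5, 10, 10, 24, 28]


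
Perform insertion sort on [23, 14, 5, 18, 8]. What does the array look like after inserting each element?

First element 23 is already 'sorted'
Insert 14: shifted 1 elements -> [14, 23, 5, 18, 8]
Insert 5: shifted 2 elements -> [5, 14, 23, 18, 8]
Insert 18: shifted 1 elements -> [5, 14, 18, 23, 8]
Insert 8: shifted 3 elements -> [5, 8, 14, 18, 23]


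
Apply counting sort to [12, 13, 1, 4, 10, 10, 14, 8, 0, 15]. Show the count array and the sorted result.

Count array: [1, 1, 0, 0, 1, 0, 0, 0, 1, 0, 2, 0, 1, 1, 1, 1]
(count[i] = number of elements equal to i)
Cumulative count: [1, 2, 2, 2, 3, 3, 3, 3, 4, 4, 6, 6, 7, 8, 9, 10]
Sorted: [0, 1, 4, 8, 10, 10, 12, 13, 14, 15]


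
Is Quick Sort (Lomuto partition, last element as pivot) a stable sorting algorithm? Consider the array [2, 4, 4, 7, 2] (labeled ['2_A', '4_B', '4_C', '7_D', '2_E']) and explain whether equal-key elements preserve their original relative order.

Trace Quick Sort on the labeled array (the key is the number; the letter only tracks identity):
  Partition indices 0..4 around pivot 2_E -> [2_A, 2_E, 4_C, 7_D, 4_B]
  Partition indices 2..4 around pivot 4_B -> [2_A, 2_E, 4_C, 4_B, 7_D]
Final order: [2_A, 2_E, 4_C, 4_B, 7_D]
Equal keys:
  value 2: originally 2_A, 2_E; after sorting 2_A, 2_E -> order preserved
  value 4: originally 4_B, 4_C; after sorting 4_C, 4_B -> order changed
Equal keys were reordered, so Quick Sort is not stable: partition swaps elements across long distances and can reorder equal keys. (One such input is enough; an unstable sort may happen to preserve order on other inputs, but it gives no guarantee.)
Answer: Not stable


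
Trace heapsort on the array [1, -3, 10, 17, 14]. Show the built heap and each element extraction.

Build heap: [17, 14, 10, -3, 1]
Extract 17: [14, 1, 10, -3, 17]
Extract 14: [10, 1, -3, 14, 17]
Extract 10: [1, -3, 10, 14, 17]
Extract 1: [-3, 1, 10, 14, 17]


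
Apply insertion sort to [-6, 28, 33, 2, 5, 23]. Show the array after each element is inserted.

First element -6 is already 'sorted'
Insert 28: shifted 0 elements -> [-6, 28, 33, 2, 5, 23]
Insert 33: shifted 0 elements -> [-6, 28, 33, 2, 5, 23]
Insert 2: shifted 2 elements -> [-6, 2, 28, 33, 5, 23]
Insert 5: shifted 2 elements -> [-6, 2, 5, 28, 33, 23]
Insert 23: shifted 2 elements -> [-6, 2, 5, 23, 28, 33]


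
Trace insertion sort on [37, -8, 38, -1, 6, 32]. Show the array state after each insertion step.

First element 37 is already 'sorted'
Insert -8: shifted 1 elements -> [-8, 37, 38, -1, 6, 32]
Insert 38: shifted 0 elements -> [-8, 37, 38, -1, 6, 32]
Insert -1: shifted 2 elements -> [-8, -1, 37, 38, 6, 32]
Insert 6: shifted 2 elements -> [-8, -1, 6, 37, 38, 32]
Insert 32: shifted 2 elements -> [-8, -1, 6, 32, 37, 38]


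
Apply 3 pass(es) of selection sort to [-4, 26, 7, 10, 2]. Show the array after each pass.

Pass 1: Select minimum -4 at index 0, swap -> [-4, 26, 7, 10, 2]
Pass 2: Select minimum 2 at index 4, swap -> [-4, 2, 7, 10, 26]
Pass 3: Select minimum 7 at index 2, swap -> [-4, 2, 7, 10, 26]


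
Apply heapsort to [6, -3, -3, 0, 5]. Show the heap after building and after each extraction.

Build heap: [6, 5, -3, 0, -3]
Extract 6: [5, 0, -3, -3, 6]
Extract 5: [0, -3, -3, 5, 6]
Extract 0: [-3, -3, 0, 5, 6]
Extract -3: [-3, -3, 0, 5, 6]


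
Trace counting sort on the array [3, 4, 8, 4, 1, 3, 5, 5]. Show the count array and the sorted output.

Count array: [0, 1, 0, 2, 2, 2, 0, 0, 1]
(count[i] = number of elements equal to i)
Cumulative count: [0, 1, 1, 3, 5, 7, 7, 7, 8]
Sorted: [1, 3, 3, 4, 4, 5, 5, 8]


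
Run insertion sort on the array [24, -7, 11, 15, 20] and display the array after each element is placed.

First element 24 is already 'sorted'
Insert -7: shifted 1 elements -> [-7, 24, 11, 15, 20]
Insert 11: shifted 1 elements -> [-7, 11, 24, 15, 20]
Insert 15: shifted 1 elements -> [-7, 11, 15, 24, 20]
Insert 20: shifted 1 elements -> [-7, 11, 15, 20, 24]


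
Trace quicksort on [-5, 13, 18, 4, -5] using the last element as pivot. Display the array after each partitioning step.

Partition 1: pivot=-5 at index 1 -> [-5, -5, 18, 4, 13]
Partition 2: pivot=13 at index 3 -> [-5, -5, 4, 13, 18]


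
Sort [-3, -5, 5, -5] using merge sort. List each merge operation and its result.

Divide and conquer:
  Merge [-3] + [-5] -> [-5, -3]
  Merge [5] + [-5] -> [-5, 5]
  Merge [-5, -3] + [-5, 5] -> [-5, -5, -3, 5]


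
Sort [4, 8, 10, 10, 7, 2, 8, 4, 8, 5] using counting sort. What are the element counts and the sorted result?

Count array: [0, 0, 1, 0, 2, 1, 0, 1, 3, 0, 2]
(count[i] = number of elements equal to i)
Cumulative count: [0, 0, 1, 1, 3, 4, 4, 5, 8, 8, 10]
Sorted: [2, 4, 4, 5, 7, 8, 8, 8, 10, 10]


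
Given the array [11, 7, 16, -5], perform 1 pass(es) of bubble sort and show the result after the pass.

After pass 1: [7, 11, -5, 16] (2 swaps)
Total swaps: 2


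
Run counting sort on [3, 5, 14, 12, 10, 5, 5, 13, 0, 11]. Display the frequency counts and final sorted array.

Count array: [1, 0, 0, 1, 0, 3, 0, 0, 0, 0, 1, 1, 1, 1, 1]
(count[i] = number of elements equal to i)
Cumulative count: [1, 1, 1, 2, 2, 5, 5, 5, 5, 5, 6, 7, 8, 9, 10]
Sorted: [0, 3, 5, 5, 5, 10, 11, 12, 13, 14]


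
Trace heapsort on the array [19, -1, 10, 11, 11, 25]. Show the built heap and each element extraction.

Build heap: [25, 11, 19, -1, 11, 10]
Extract 25: [19, 11, 10, -1, 11, 25]
Extract 19: [11, 11, 10, -1, 19, 25]
Extract 11: [11, -1, 10, 11, 19, 25]
Extract 11: [10, -1, 11, 11, 19, 25]
Extract 10: [-1, 10, 11, 11, 19, 25]


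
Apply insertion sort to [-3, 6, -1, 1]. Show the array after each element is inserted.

First element -3 is already 'sorted'
Insert 6: shifted 0 elements -> [-3, 6, -1, 1]
Insert -1: shifted 1 elements -> [-3, -1, 6, 1]
Insert 1: shifted 1 elements -> [-3, -1, 1, 6]


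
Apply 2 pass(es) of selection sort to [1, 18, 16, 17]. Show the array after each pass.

Pass 1: Select minimum 1 at index 0, swap -> [1, 18, 16, 17]
Pass 2: Select minimum 16 at index 2, swap -> [1, 16, 18, 17]


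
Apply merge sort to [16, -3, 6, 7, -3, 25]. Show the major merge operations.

Divide and conquer:
  Merge [-3] + [6] -> [-3, 6]
  Merge [16] + [-3, 6] -> [-3, 6, 16]
  Merge [-3] + [25] -> [-3, 25]
  Merge [7] + [-3, 25] -> [-3, 7, 25]
  Merge [-3, 6, 16] + [-3, 7, 25] -> [-3, -3, 6, 7, 16, 25]


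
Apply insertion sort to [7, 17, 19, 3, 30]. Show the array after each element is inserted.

First element 7 is already 'sorted'
Insert 17: shifted 0 elements -> [7, 17, 19, 3, 30]
Insert 19: shifted 0 elements -> [7, 17, 19, 3, 30]
Insert 3: shifted 3 elements -> [3, 7, 17, 19, 30]
Insert 30: shifted 0 elements -> [3, 7, 17, 19, 30]


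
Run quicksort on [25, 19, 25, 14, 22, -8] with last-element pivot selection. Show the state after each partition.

Partition 1: pivot=-8 at index 0 -> [-8, 19, 25, 14, 22, 25]
Partition 2: pivot=25 at index 5 -> [-8, 19, 25, 14, 22, 25]
Partition 3: pivot=22 at index 3 -> [-8, 19, 14, 22, 25, 25]
Partition 4: pivot=14 at index 1 -> [-8, 14, 19, 22, 25, 25]


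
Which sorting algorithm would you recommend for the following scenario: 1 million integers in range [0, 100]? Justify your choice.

Best choice: Counting sort
Reason: O(n + k) where k=100 is small; linear time beats O(n log n)


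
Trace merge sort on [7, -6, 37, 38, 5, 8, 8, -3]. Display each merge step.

Divide and conquer:
  Merge [7] + [-6] -> [-6, 7]
  Merge [37] + [38] -> [37, 38]
  Merge [-6, 7] + [37, 38] -> [-6, 7, 37, 38]
  Merge [5] + [8] -> [5, 8]
  Merge [8] + [-3] -> [-3, 8]
  Merge [5, 8] + [-3, 8] -> [-3, 5, 8, 8]
  Merge [-6, 7, 37, 38] + [-3, 5, 8, 8] -> [-6, -3, 5, 7, 8, 8, 37, 38]


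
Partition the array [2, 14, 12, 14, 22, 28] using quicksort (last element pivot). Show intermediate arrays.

Partition 1: pivot=28 at index 5 -> [2, 14, 12, 14, 22, 28]
Partition 2: pivot=22 at index 4 -> [2, 14, 12, 14, 22, 28]
Partition 3: pivot=14 at index 3 -> [2, 14, 12, 14, 22, 28]
Partition 4: pivot=12 at index 1 -> [2, 12, 14, 14, 22, 28]


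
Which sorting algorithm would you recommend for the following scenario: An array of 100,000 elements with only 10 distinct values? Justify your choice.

Best choice: 3-way quicksort or Counting sort
Reason: 3-way (Dutch national flag) partitioning groups every copy of the pivot together, so with only d=10 distinct keys quicksort finishes in O(n log d) expected time, which is effectively linear; counting sort runs in O(n + k) where k is the size of the key range (not the number of distinct values), so it is linear when the 10 values are integers drawn from a small known range


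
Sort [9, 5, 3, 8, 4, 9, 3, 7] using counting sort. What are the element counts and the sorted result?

Count array: [0, 0, 0, 2, 1, 1, 0, 1, 1, 2]
(count[i] = number of elements equal to i)
Cumulative count: [0, 0, 0, 2, 3, 4, 4, 5, 6, 8]
Sorted: [3, 3, 4, 5, 7, 8, 9, 9]


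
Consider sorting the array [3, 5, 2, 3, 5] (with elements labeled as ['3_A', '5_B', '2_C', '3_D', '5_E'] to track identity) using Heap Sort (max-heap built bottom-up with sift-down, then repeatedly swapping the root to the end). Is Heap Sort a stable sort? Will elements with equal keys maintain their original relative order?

Trace Heap Sort on the labeled array (the key is the number; the letter only tracks identity):
  Build max-heap: [5_B, 5_E, 2_C, 3_D, 3_A]
  Swap root 5_B to index 4, re-heapify first 4 -> [5_E, 3_A, 2_C, 3_D, 5_B]
  Swap root 5_E to index 3, re-heapify first 3 -> [3_D, 3_A, 2_C, 5_E, 5_B]
  Swap root 3_D to index 2, re-heapify first 2 -> [3_A, 2_C, 3_D, 5_E, 5_B]
  Swap root 3_A to index 1, re-heapify first 1 -> [2_C, 3_A, 3_D, 5_E, 5_B]
Final order: [2_C, 3_A, 3_D, 5_E, 5_B]
Equal keys:
  value 3: originally 3_A, 3_D; after sorting 3_A, 3_D -> order preserved
  value 5: originally 5_B, 5_E; after sorting 5_E, 5_B -> order changed
Equal keys were reordered, so Heap Sort is not stable: heap construction and root-to-end swaps move elements without regard to the original order of equal keys. (One such input is enough; an unstable sort may happen to preserve order on other inputs, but it gives no guarantee.)
Answer: Not stable


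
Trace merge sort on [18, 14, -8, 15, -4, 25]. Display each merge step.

Divide and conquer:
  Merge [14] + [-8] -> [-8, 14]
  Merge [18] + [-8, 14] -> [-8, 14, 18]
  Merge [-4] + [25] -> [-4, 25]
  Merge [15] + [-4, 25] -> [-4, 15, 25]
  Merge [-8, 14, 18] + [-4, 15, 25] -> [-8, -4, 14, 15, 18, 25]


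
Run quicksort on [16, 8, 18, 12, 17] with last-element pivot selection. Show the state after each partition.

Partition 1: pivot=17 at index 3 -> [16, 8, 12, 17, 18]
Partition 2: pivot=12 at index 1 -> [8, 12, 16, 17, 18]


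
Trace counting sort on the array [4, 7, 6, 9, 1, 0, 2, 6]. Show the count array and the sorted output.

Count array: [1, 1, 1, 0, 1, 0, 2, 1, 0, 1]
(count[i] = number of elements equal to i)
Cumulative count: [1, 2, 3, 3, 4, 4, 6, 7, 7, 8]
Sorted: [0, 1, 2, 4, 6, 6, 7, 9]


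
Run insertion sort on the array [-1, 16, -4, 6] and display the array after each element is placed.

First element -1 is already 'sorted'
Insert 16: shifted 0 elements -> [-1, 16, -4, 6]
Insert -4: shifted 2 elements -> [-4, -1, 16, 6]
Insert 6: shifted 1 elements -> [-4, -1, 6, 16]


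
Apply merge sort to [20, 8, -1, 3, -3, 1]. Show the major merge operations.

Divide and conquer:
  Merge [8] + [-1] -> [-1, 8]
  Merge [20] + [-1, 8] -> [-1, 8, 20]
  Merge [-3] + [1] -> [-3, 1]
  Merge [3] + [-3, 1] -> [-3, 1, 3]
  Merge [-1, 8, 20] + [-3, 1, 3] -> [-3, -1, 1, 3, 8, 20]


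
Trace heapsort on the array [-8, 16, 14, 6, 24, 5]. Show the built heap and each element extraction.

Build heap: [24, 16, 14, 6, -8, 5]
Extract 24: [16, 6, 14, 5, -8, 24]
Extract 16: [14, 6, -8, 5, 16, 24]
Extract 14: [6, 5, -8, 14, 16, 24]
Extract 6: [5, -8, 6, 14, 16, 24]
Extract 5: [-8, 5, 6, 14, 16, 24]


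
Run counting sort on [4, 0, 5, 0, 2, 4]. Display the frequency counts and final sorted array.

Count array: [2, 0, 1, 0, 2, 1]
(count[i] = number of elements equal to i)
Cumulative count: [2, 2, 3, 3, 5, 6]
Sorted: [0, 0, 2, 4, 4, 5]


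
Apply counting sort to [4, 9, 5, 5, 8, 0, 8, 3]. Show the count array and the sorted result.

Count array: [1, 0, 0, 1, 1, 2, 0, 0, 2, 1]
(count[i] = number of elements equal to i)
Cumulative count: [1, 1, 1, 2, 3, 5, 5, 5, 7, 8]
Sorted: [0, 3, 4, 5, 5, 8, 8, 9]


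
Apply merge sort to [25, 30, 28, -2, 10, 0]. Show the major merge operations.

Divide and conquer:
  Merge [30] + [28] -> [28, 30]
  Merge [25] + [28, 30] -> [25, 28, 30]
  Merge [10] + [0] -> [0, 10]
  Merge [-2] + [0, 10] -> [-2, 0, 10]
  Merge [25, 28, 30] + [-2, 0, 10] -> [-2, 0, 10, 25, 28, 30]


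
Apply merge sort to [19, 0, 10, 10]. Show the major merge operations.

Divide and conquer:
  Merge [19] + [0] -> [0, 19]
  Merge [10] + [10] -> [10, 10]
  Merge [0, 19] + [10, 10] -> [0, 10, 10, 19]


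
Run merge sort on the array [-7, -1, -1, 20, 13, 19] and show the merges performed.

Divide and conquer:
  Merge [-1] + [-1] -> [-1, -1]
  Merge [-7] + [-1, -1] -> [-7, -1, -1]
  Merge [13] + [19] -> [13, 19]
  Merge [20] + [13, 19] -> [13, 19, 20]
  Merge [-7, -1, -1] + [13, 19, 20] -> [-7, -1, -1, 13, 19, 20]


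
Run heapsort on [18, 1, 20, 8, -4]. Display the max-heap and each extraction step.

Build heap: [20, 8, 18, 1, -4]
Extract 20: [18, 8, -4, 1, 20]
Extract 18: [8, 1, -4, 18, 20]
Extract 8: [1, -4, 8, 18, 20]
Extract 1: [-4, 1, 8, 18, 20]


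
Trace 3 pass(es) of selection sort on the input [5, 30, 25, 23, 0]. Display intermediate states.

Pass 1: Select minimum 0 at index 4, swap -> [0, 30, 25, 23, 5]
Pass 2: Select minimum 5 at index 4, swap -> [0, 5, 25, 23, 30]
Pass 3: Select minimum 23 at index 3, swap -> [0, 5, 23, 25, 30]


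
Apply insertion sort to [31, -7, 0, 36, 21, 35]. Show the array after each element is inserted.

First element 31 is already 'sorted'
Insert -7: shifted 1 elements -> [-7, 31, 0, 36, 21, 35]
Insert 0: shifted 1 elements -> [-7, 0, 31, 36, 21, 35]
Insert 36: shifted 0 elements -> [-7, 0, 31, 36, 21, 35]
Insert 21: shifted 2 elements -> [-7, 0, 21, 31, 36, 35]
Insert 35: shifted 1 elements -> [-7, 0, 21, 31, 35, 36]


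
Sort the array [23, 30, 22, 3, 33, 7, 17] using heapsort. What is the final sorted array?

Build heap: [33, 30, 22, 3, 23, 7, 17]
Extract 33: [30, 23, 22, 3, 17, 7, 33]
Extract 30: [23, 17, 22, 3, 7, 30, 33]
Extract 23: [22, 17, 7, 3, 23, 30, 33]
Extract 22: [17, 3, 7, 22, 23, 30, 33]
Extract 17: [7, 3, 17, 22, 23, 30, 33]
Extract 7: [3, 7, 17, 22, 23, 30, 33]


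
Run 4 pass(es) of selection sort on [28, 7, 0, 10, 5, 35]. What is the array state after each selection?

Pass 1: Select minimum 0 at index 2, swap -> [0, 7, 28, 10, 5, 35]
Pass 2: Select minimum 5 at index 4, swap -> [0, 5, 28, 10, 7, 35]
Pass 3: Select minimum 7 at index 4, swap -> [0, 5, 7, 10, 28, 35]
Pass 4: Select minimum 10 at index 3, swap -> [0, 5, 7, 10, 28, 35]


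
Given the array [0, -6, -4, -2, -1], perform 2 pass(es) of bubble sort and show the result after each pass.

After pass 1: [-6, -4, -2, -1, 0] (4 swaps)
After pass 2: [-6, -4, -2, -1, 0] (0 swaps)
Total swaps: 4


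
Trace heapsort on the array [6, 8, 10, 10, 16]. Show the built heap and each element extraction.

Build heap: [16, 10, 10, 6, 8]
Extract 16: [10, 8, 10, 6, 16]
Extract 10: [10, 8, 6, 10, 16]
Extract 10: [8, 6, 10, 10, 16]
Extract 8: [6, 8, 10, 10, 16]


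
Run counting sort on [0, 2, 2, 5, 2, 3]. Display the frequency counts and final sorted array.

Count array: [1, 0, 3, 1, 0, 1]
(count[i] = number of elements equal to i)
Cumulative count: [1, 1, 4, 5, 5, 6]
Sorted: [0, 2, 2, 2, 3, 5]


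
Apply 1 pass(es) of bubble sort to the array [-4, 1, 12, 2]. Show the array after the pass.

After pass 1: [-4, 1, 2, 12] (1 swaps)
Total swaps: 1


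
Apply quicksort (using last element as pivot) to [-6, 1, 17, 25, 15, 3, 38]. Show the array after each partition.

Partition 1: pivot=38 at index 6 -> [-6, 1, 17, 25, 15, 3, 38]
Partition 2: pivot=3 at index 2 -> [-6, 1, 3, 25, 15, 17, 38]
Partition 3: pivot=1 at index 1 -> [-6, 1, 3, 25, 15, 17, 38]
Partition 4: pivot=17 at index 4 -> [-6, 1, 3, 15, 17, 25, 38]


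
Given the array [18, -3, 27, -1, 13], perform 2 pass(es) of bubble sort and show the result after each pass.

After pass 1: [-3, 18, -1, 13, 27] (3 swaps)
After pass 2: [-3, -1, 13, 18, 27] (2 swaps)
Total swaps: 5


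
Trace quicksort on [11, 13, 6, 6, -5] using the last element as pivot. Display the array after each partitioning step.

Partition 1: pivot=-5 at index 0 -> [-5, 13, 6, 6, 11]
Partition 2: pivot=11 at index 3 -> [-5, 6, 6, 11, 13]
Partition 3: pivot=6 at index 2 -> [-5, 6, 6, 11, 13]


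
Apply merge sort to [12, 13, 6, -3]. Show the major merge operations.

Divide and conquer:
  Merge [12] + [13] -> [12, 13]
  Merge [6] + [-3] -> [-3, 6]
  Merge [12, 13] + [-3, 6] -> [-3, 6, 12, 13]


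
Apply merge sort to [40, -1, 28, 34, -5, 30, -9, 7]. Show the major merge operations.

Divide and conquer:
  Merge [40] + [-1] -> [-1, 40]
  Merge [28] + [34] -> [28, 34]
  Merge [-1, 40] + [28, 34] -> [-1, 28, 34, 40]
  Merge [-5] + [30] -> [-5, 30]
  Merge [-9] + [7] -> [-9, 7]
  Merge [-5, 30] + [-9, 7] -> [-9, -5, 7, 30]
  Merge [-1, 28, 34, 40] + [-9, -5, 7, 30] -> [-9, -5, -1, 7, 28, 30, 34, 40]


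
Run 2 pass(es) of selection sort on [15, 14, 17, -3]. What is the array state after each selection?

Pass 1: Select minimum -3 at index 3, swap -> [-3, 14, 17, 15]
Pass 2: Select minimum 14 at index 1, swap -> [-3, 14, 17, 15]


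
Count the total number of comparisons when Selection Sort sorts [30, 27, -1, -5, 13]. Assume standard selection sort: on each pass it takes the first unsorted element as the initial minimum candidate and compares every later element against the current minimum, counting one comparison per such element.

Pass 1: scan indices 1..4 for the minimum = 4 comparison(s); min is -5, place at index 0 -> [-5, 27, -1, 30, 13]
Pass 2: scan indices 2..4 for the minimum = 3 comparison(s); min is -1, place at index 1 -> [-5, -1, 27, 30, 13]
Pass 3: scan indices 3..4 for the minimum = 2 comparison(s); min is 13, place at index 2 -> [-5, -1, 13, 30, 27]
Pass 4: scan indices 4..4 for the minimum = 1 comparison(s); min is 27, place at index 3 -> [-5, -1, 13, 27, 30]
Selection sort always scans the whole unsorted suffix, so the count is (n-1) + (n-2) + ... + 1 = n(n-1)/2 = 5*4/2 = 10 regardless of the input order.
Total comparisons: 4 + 3 + 2 + 1 = 10


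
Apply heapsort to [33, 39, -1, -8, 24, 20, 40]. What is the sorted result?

Build heap: [40, 39, 33, -8, 24, 20, -1]
Extract 40: [39, 24, 33, -8, -1, 20, 40]
Extract 39: [33, 24, 20, -8, -1, 39, 40]
Extract 33: [24, -1, 20, -8, 33, 39, 40]
Extract 24: [20, -1, -8, 24, 33, 39, 40]
Extract 20: [-1, -8, 20, 24, 33, 39, 40]
Extract -1: [-8, -1, 20, 24, 33, 39, 40]


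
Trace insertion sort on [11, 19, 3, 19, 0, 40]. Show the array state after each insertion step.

First element 11 is already 'sorted'
Insert 19: shifted 0 elements -> [11, 19, 3, 19, 0, 40]
Insert 3: shifted 2 elements -> [3, 11, 19, 19, 0, 40]
Insert 19: shifted 0 elements -> [3, 11, 19, 19, 0, 40]
Insert 0: shifted 4 elements -> [0, 3, 11, 19, 19, 40]
Insert 40: shifted 0 elements -> [0, 3, 11, 19, 19, 40]


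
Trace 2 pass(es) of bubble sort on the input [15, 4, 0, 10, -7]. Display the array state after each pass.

After pass 1: [4, 0, 10, -7, 15] (4 swaps)
After pass 2: [0, 4, -7, 10, 15] (2 swaps)
Total swaps: 6


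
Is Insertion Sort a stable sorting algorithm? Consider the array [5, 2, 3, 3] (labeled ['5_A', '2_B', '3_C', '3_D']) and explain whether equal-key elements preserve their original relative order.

Trace Insertion Sort on the labeled array (the key is the number; the letter only tracks identity):
  Insert 2_B at index 0: [2_B, 5_A, 3_C, 3_D]
  Insert 3_C at index 1: [2_B, 3_C, 5_A, 3_D]
  Insert 3_D at index 2: [2_B, 3_C, 3_D, 5_A]
Final order: [2_B, 3_C, 3_D, 5_A]
Equal keys:
  value 3: originally 3_C, 3_D; after sorting 3_C, 3_D -> order preserved
All equal keys kept their original relative order. Insertion Sort is stable: elements are shifted only while they are strictly greater than the key, so a key is inserted after any equal elements already placed.
Answer: Stable


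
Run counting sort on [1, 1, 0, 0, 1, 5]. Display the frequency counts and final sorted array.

Count array: [2, 3, 0, 0, 0, 1]
(count[i] = number of elements equal to i)
Cumulative count: [2, 5, 5, 5, 5, 6]
Sorted: [0, 0, 1, 1, 1, 5]


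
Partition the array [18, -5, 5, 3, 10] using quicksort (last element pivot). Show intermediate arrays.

Partition 1: pivot=10 at index 3 -> [-5, 5, 3, 10, 18]
Partition 2: pivot=3 at index 1 -> [-5, 3, 5, 10, 18]


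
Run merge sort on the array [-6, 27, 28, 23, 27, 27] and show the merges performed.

Divide and conquer:
  Merge [27] + [28] -> [27, 28]
  Merge [-6] + [27, 28] -> [-6, 27, 28]
  Merge [27] + [27] -> [27, 27]
  Merge [23] + [27, 27] -> [23, 27, 27]
  Merge [-6, 27, 28] + [23, 27, 27] -> [-6, 23, 27, 27, 27, 28]


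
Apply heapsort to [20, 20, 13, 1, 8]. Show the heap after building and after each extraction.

Build heap: [20, 20, 13, 1, 8]
Extract 20: [20, 8, 13, 1, 20]
Extract 20: [13, 8, 1, 20, 20]
Extract 13: [8, 1, 13, 20, 20]
Extract 8: [1, 8, 13, 20, 20]


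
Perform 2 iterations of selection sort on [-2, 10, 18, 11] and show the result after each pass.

Pass 1: Select minimum -2 at index 0, swap -> [-2, 10, 18, 11]
Pass 2: Select minimum 10 at index 1, swap -> [-2, 10, 18, 11]


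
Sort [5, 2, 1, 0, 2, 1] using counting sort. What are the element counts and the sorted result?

Count array: [1, 2, 2, 0, 0, 1]
(count[i] = number of elements equal to i)
Cumulative count: [1, 3, 5, 5, 5, 6]
Sorted: [0, 1, 1, 2, 2, 5]


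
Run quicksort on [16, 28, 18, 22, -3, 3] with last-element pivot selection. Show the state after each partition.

Partition 1: pivot=3 at index 1 -> [-3, 3, 18, 22, 16, 28]
Partition 2: pivot=28 at index 5 -> [-3, 3, 18, 22, 16, 28]
Partition 3: pivot=16 at index 2 -> [-3, 3, 16, 22, 18, 28]
Partition 4: pivot=18 at index 3 -> [-3, 3, 16, 18, 22, 28]


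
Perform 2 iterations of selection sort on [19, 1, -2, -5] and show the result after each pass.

Pass 1: Select minimum -5 at index 3, swap -> [-5, 1, -2, 19]
Pass 2: Select minimum -2 at index 2, swap -> [-5, -2, 1, 19]


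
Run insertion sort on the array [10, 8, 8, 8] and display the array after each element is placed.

First element 10 is already 'sorted'
Insert 8: shifted 1 elements -> [8, 10, 8, 8]
Insert 8: shifted 1 elements -> [8, 8, 10, 8]
Insert 8: shifted 1 elements -> [8, 8, 8, 10]


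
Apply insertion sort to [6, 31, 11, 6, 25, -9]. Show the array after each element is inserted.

First element 6 is already 'sorted'
Insert 31: shifted 0 elements -> [6, 31, 11, 6, 25, -9]
Insert 11: shifted 1 elements -> [6, 11, 31, 6, 25, -9]
Insert 6: shifted 2 elements -> [6, 6, 11, 31, 25, -9]
Insert 25: shifted 1 elements -> [6, 6, 11, 25, 31, -9]
Insert -9: shifted 5 elements -> [-9, 6, 6, 11, 25, 31]


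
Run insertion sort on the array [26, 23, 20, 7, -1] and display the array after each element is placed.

First element 26 is already 'sorted'
Insert 23: shifted 1 elements -> [23, 26, 20, 7, -1]
Insert 20: shifted 2 elements -> [20, 23, 26, 7, -1]
Insert 7: shifted 3 elements -> [7, 20, 23, 26, -1]
Insert -1: shifted 4 elements -> [-1, 7, 20, 23, 26]


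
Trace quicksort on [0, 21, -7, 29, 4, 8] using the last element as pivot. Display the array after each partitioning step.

Partition 1: pivot=8 at index 3 -> [0, -7, 4, 8, 21, 29]
Partition 2: pivot=4 at index 2 -> [0, -7, 4, 8, 21, 29]
Partition 3: pivot=-7 at index 0 -> [-7, 0, 4, 8, 21, 29]
Partition 4: pivot=29 at index 5 -> [-7, 0, 4, 8, 21, 29]


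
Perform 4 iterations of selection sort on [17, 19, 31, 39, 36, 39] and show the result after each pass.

Pass 1: Select minimum 17 at index 0, swap -> [17, 19, 31, 39, 36, 39]
Pass 2: Select minimum 19 at index 1, swap -> [17, 19, 31, 39, 36, 39]
Pass 3: Select minimum 31 at index 2, swap -> [17, 19, 31, 39, 36, 39]
Pass 4: Select minimum 36 at index 4, swap -> [17, 19, 31, 36, 39, 39]


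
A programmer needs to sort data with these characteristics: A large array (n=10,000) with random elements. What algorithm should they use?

Best choice: Quicksort or Mergesort
Reason: Both have O(n log n) average case; quicksort has lower constant factors


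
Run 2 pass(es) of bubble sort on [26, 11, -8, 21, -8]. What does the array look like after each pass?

After pass 1: [11, -8, 21, -8, 26] (4 swaps)
After pass 2: [-8, 11, -8, 21, 26] (2 swaps)
Total swaps: 6


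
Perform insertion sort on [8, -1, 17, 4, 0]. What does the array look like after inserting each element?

First element 8 is already 'sorted'
Insert -1: shifted 1 elements -> [-1, 8, 17, 4, 0]
Insert 17: shifted 0 elements -> [-1, 8, 17, 4, 0]
Insert 4: shifted 2 elements -> [-1, 4, 8, 17, 0]
Insert 0: shifted 3 elements -> [-1, 0, 4, 8, 17]


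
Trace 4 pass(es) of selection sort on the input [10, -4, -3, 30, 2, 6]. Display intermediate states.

Pass 1: Select minimum -4 at index 1, swap -> [-4, 10, -3, 30, 2, 6]
Pass 2: Select minimum -3 at index 2, swap -> [-4, -3, 10, 30, 2, 6]
Pass 3: Select minimum 2 at index 4, swap -> [-4, -3, 2, 30, 10, 6]
Pass 4: Select minimum 6 at index 5, swap -> [-4, -3, 2, 6, 10, 30]


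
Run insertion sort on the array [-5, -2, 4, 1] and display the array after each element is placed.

First element -5 is already 'sorted'
Insert -2: shifted 0 elements -> [-5, -2, 4, 1]
Insert 4: shifted 0 elements -> [-5, -2, 4, 1]
Insert 1: shifted 1 elements -> [-5, -2, 1, 4]


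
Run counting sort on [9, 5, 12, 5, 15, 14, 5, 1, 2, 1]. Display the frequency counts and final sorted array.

Count array: [0, 2, 1, 0, 0, 3, 0, 0, 0, 1, 0, 0, 1, 0, 1, 1]
(count[i] = number of elements equal to i)
Cumulative count: [0, 2, 3, 3, 3, 6, 6, 6, 6, 7, 7, 7, 8, 8, 9, 10]
Sorted: [1, 1, 2, 5, 5, 5, 9, 12, 14, 15]


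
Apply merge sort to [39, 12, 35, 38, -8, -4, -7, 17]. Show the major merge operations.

Divide and conquer:
  Merge [39] + [12] -> [12, 39]
  Merge [35] + [38] -> [35, 38]
  Merge [12, 39] + [35, 38] -> [12, 35, 38, 39]
  Merge [-8] + [-4] -> [-8, -4]
  Merge [-7] + [17] -> [-7, 17]
  Merge [-8, -4] + [-7, 17] -> [-8, -7, -4, 17]
  Merge [12, 35, 38, 39] + [-8, -7, -4, 17] -> [-8, -7, -4, 12, 17, 35, 38, 39]


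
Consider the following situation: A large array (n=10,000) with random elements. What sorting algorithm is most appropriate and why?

Best choice: Quicksort or Mergesort
Reason: Both have O(n log n) average case; quicksort has lower constant factors


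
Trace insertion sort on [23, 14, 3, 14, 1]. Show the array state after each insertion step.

First element 23 is already 'sorted'
Insert 14: shifted 1 elements -> [14, 23, 3, 14, 1]
Insert 3: shifted 2 elements -> [3, 14, 23, 14, 1]
Insert 14: shifted 1 elements -> [3, 14, 14, 23, 1]
Insert 1: shifted 4 elements -> [1, 3, 14, 14, 23]


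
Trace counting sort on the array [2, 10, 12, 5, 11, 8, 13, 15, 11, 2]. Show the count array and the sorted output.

Count array: [0, 0, 2, 0, 0, 1, 0, 0, 1, 0, 1, 2, 1, 1, 0, 1]
(count[i] = number of elements equal to i)
Cumulative count: [0, 0, 2, 2, 2, 3, 3, 3, 4, 4, 5, 7, 8, 9, 9, 10]
Sorted: [2, 2, 5, 8, 10, 11, 11, 12, 13, 15]


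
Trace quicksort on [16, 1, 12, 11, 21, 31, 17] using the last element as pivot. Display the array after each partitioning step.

Partition 1: pivot=17 at index 4 -> [16, 1, 12, 11, 17, 31, 21]
Partition 2: pivot=11 at index 1 -> [1, 11, 12, 16, 17, 31, 21]
Partition 3: pivot=16 at index 3 -> [1, 11, 12, 16, 17, 31, 21]
Partition 4: pivot=21 at index 5 -> [1, 11, 12, 16, 17, 21, 31]


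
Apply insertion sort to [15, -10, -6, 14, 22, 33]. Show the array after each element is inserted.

First element 15 is already 'sorted'
Insert -10: shifted 1 elements -> [-10, 15, -6, 14, 22, 33]
Insert -6: shifted 1 elements -> [-10, -6, 15, 14, 22, 33]
Insert 14: shifted 1 elements -> [-10, -6, 14, 15, 22, 33]
Insert 22: shifted 0 elements -> [-10, -6, 14, 15, 22, 33]
Insert 33: shifted 0 elements -> [-10, -6, 14, 15, 22, 33]


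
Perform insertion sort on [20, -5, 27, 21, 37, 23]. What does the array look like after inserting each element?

First element 20 is already 'sorted'
Insert -5: shifted 1 elements -> [-5, 20, 27, 21, 37, 23]
Insert 27: shifted 0 elements -> [-5, 20, 27, 21, 37, 23]
Insert 21: shifted 1 elements -> [-5, 20, 21, 27, 37, 23]
Insert 37: shifted 0 elements -> [-5, 20, 21, 27, 37, 23]
Insert 23: shifted 2 elements -> [-5, 20, 21, 23, 27, 37]


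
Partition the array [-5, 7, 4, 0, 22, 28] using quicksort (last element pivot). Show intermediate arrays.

Partition 1: pivot=28 at index 5 -> [-5, 7, 4, 0, 22, 28]
Partition 2: pivot=22 at index 4 -> [-5, 7, 4, 0, 22, 28]
Partition 3: pivot=0 at index 1 -> [-5, 0, 4, 7, 22, 28]
Partition 4: pivot=7 at index 3 -> [-5, 0, 4, 7, 22, 28]


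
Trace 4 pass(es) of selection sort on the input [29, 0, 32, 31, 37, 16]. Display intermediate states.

Pass 1: Select minimum 0 at index 1, swap -> [0, 29, 32, 31, 37, 16]
Pass 2: Select minimum 16 at index 5, swap -> [0, 16, 32, 31, 37, 29]
Pass 3: Select minimum 29 at index 5, swap -> [0, 16, 29, 31, 37, 32]
Pass 4: Select minimum 31 at index 3, swap -> [0, 16, 29, 31, 37, 32]


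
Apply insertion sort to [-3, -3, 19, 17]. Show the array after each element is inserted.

First element -3 is already 'sorted'
Insert -3: shifted 0 elements -> [-3, -3, 19, 17]
Insert 19: shifted 0 elements -> [-3, -3, 19, 17]
Insert 17: shifted 1 elements -> [-3, -3, 17, 19]


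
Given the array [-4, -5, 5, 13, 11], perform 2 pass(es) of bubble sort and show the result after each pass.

After pass 1: [-5, -4, 5, 11, 13] (2 swaps)
After pass 2: [-5, -4, 5, 11, 13] (0 swaps)
Total swaps: 2


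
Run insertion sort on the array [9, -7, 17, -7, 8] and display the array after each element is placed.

First element 9 is already 'sorted'
Insert -7: shifted 1 elements -> [-7, 9, 17, -7, 8]
Insert 17: shifted 0 elements -> [-7, 9, 17, -7, 8]
Insert -7: shifted 2 elements -> [-7, -7, 9, 17, 8]
Insert 8: shifted 2 elements -> [-7, -7, 8, 9, 17]


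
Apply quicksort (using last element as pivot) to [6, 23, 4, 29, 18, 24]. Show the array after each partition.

Partition 1: pivot=24 at index 4 -> [6, 23, 4, 18, 24, 29]
Partition 2: pivot=18 at index 2 -> [6, 4, 18, 23, 24, 29]
Partition 3: pivot=4 at index 0 -> [4, 6, 18, 23, 24, 29]


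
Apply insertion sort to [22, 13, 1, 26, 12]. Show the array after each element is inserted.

First element 22 is already 'sorted'
Insert 13: shifted 1 elements -> [13, 22, 1, 26, 12]
Insert 1: shifted 2 elements -> [1, 13, 22, 26, 12]
Insert 26: shifted 0 elements -> [1, 13, 22, 26, 12]
Insert 12: shifted 3 elements -> [1, 12, 13, 22, 26]


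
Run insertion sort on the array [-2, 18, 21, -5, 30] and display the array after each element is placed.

First element -2 is already 'sorted'
Insert 18: shifted 0 elements -> [-2, 18, 21, -5, 30]
Insert 21: shifted 0 elements -> [-2, 18, 21, -5, 30]
Insert -5: shifted 3 elements -> [-5, -2, 18, 21, 30]
Insert 30: shifted 0 elements -> [-5, -2, 18, 21, 30]


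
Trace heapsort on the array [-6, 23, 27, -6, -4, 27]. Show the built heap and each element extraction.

Build heap: [27, 23, 27, -6, -4, -6]
Extract 27: [27, 23, -6, -6, -4, 27]
Extract 27: [23, -4, -6, -6, 27, 27]
Extract 23: [-4, -6, -6, 23, 27, 27]
Extract -4: [-6, -6, -4, 23, 27, 27]
Extract -6: [-6, -6, -4, 23, 27, 27]


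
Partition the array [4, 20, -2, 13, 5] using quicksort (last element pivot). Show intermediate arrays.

Partition 1: pivot=5 at index 2 -> [4, -2, 5, 13, 20]
Partition 2: pivot=-2 at index 0 -> [-2, 4, 5, 13, 20]
Partition 3: pivot=20 at index 4 -> [-2, 4, 5, 13, 20]


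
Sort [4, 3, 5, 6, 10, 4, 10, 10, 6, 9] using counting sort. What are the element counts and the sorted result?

Count array: [0, 0, 0, 1, 2, 1, 2, 0, 0, 1, 3]
(count[i] = number of elements equal to i)
Cumulative count: [0, 0, 0, 1, 3, 4, 6, 6, 6, 7, 10]
Sorted: [3, 4, 4, 5, 6, 6, 9, 10, 10, 10]


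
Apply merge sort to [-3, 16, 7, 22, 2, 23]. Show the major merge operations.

Divide and conquer:
  Merge [16] + [7] -> [7, 16]
  Merge [-3] + [7, 16] -> [-3, 7, 16]
  Merge [2] + [23] -> [2, 23]
  Merge [22] + [2, 23] -> [2, 22, 23]
  Merge [-3, 7, 16] + [2, 22, 23] -> [-3, 2, 7, 16, 22, 23]


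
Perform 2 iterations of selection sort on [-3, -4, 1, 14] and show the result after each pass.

Pass 1: Select minimum -4 at index 1, swap -> [-4, -3, 1, 14]
Pass 2: Select minimum -3 at index 1, swap -> [-4, -3, 1, 14]


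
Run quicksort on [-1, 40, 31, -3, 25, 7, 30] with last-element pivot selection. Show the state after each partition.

Partition 1: pivot=30 at index 4 -> [-1, -3, 25, 7, 30, 40, 31]
Partition 2: pivot=7 at index 2 -> [-1, -3, 7, 25, 30, 40, 31]
Partition 3: pivot=-3 at index 0 -> [-3, -1, 7, 25, 30, 40, 31]
Partition 4: pivot=31 at index 5 -> [-3, -1, 7, 25, 30, 31, 40]


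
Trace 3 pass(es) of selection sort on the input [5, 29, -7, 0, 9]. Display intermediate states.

Pass 1: Select minimum -7 at index 2, swap -> [-7, 29, 5, 0, 9]
Pass 2: Select minimum 0 at index 3, swap -> [-7, 0, 5, 29, 9]
Pass 3: Select minimum 5 at index 2, swap -> [-7, 0, 5, 29, 9]


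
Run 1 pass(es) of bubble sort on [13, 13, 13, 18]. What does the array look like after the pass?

After pass 1: [13, 13, 13, 18] (0 swaps)
Total swaps: 0


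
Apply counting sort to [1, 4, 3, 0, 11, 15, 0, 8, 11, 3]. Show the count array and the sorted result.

Count array: [2, 1, 0, 2, 1, 0, 0, 0, 1, 0, 0, 2, 0, 0, 0, 1]
(count[i] = number of elements equal to i)
Cumulative count: [2, 3, 3, 5, 6, 6, 6, 6, 7, 7, 7, 9, 9, 9, 9, 10]
Sorted: [0, 0, 1, 3, 3, 4, 8, 11, 11, 15]


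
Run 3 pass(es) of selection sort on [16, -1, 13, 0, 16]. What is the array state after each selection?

Pass 1: Select minimum -1 at index 1, swap -> [-1, 16, 13, 0, 16]
Pass 2: Select minimum 0 at index 3, swap -> [-1, 0, 13, 16, 16]
Pass 3: Select minimum 13 at index 2, swap -> [-1, 0, 13, 16, 16]


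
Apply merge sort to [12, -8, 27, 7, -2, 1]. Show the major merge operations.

Divide and conquer:
  Merge [-8] + [27] -> [-8, 27]
  Merge [12] + [-8, 27] -> [-8, 12, 27]
  Merge [-2] + [1] -> [-2, 1]
  Merge [7] + [-2, 1] -> [-2, 1, 7]
  Merge [-8, 12, 27] + [-2, 1, 7] -> [-8, -2, 1, 7, 12, 27]


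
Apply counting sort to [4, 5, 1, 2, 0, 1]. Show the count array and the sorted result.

Count array: [1, 2, 1, 0, 1, 1]
(count[i] = number of elements equal to i)
Cumulative count: [1, 3, 4, 4, 5, 6]
Sorted: [0, 1, 1, 2, 4, 5]


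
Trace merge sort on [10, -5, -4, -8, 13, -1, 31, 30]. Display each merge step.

Divide and conquer:
  Merge [10] + [-5] -> [-5, 10]
  Merge [-4] + [-8] -> [-8, -4]
  Merge [-5, 10] + [-8, -4] -> [-8, -5, -4, 10]
  Merge [13] + [-1] -> [-1, 13]
  Merge [31] + [30] -> [30, 31]
  Merge [-1, 13] + [30, 31] -> [-1, 13, 30, 31]
  Merge [-8, -5, -4, 10] + [-1, 13, 30, 31] -> [-8, -5, -4, -1, 10, 13, 30, 31]


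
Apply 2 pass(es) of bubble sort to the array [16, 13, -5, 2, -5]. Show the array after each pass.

After pass 1: [13, -5, 2, -5, 16] (4 swaps)
After pass 2: [-5, 2, -5, 13, 16] (3 swaps)
Total swaps: 7


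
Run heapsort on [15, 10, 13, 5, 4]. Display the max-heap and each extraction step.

Build heap: [15, 10, 13, 5, 4]
Extract 15: [13, 10, 4, 5, 15]
Extract 13: [10, 5, 4, 13, 15]
Extract 10: [5, 4, 10, 13, 15]
Extract 5: [4, 5, 10, 13, 15]


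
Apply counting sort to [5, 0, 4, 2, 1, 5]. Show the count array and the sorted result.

Count array: [1, 1, 1, 0, 1, 2]
(count[i] = number of elements equal to i)
Cumulative count: [1, 2, 3, 3, 4, 6]
Sorted: [0, 1, 2, 4, 5, 5]


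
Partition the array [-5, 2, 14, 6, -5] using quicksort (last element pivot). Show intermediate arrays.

Partition 1: pivot=-5 at index 1 -> [-5, -5, 14, 6, 2]
Partition 2: pivot=2 at index 2 -> [-5, -5, 2, 6, 14]
Partition 3: pivot=14 at index 4 -> [-5, -5, 2, 6, 14]
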